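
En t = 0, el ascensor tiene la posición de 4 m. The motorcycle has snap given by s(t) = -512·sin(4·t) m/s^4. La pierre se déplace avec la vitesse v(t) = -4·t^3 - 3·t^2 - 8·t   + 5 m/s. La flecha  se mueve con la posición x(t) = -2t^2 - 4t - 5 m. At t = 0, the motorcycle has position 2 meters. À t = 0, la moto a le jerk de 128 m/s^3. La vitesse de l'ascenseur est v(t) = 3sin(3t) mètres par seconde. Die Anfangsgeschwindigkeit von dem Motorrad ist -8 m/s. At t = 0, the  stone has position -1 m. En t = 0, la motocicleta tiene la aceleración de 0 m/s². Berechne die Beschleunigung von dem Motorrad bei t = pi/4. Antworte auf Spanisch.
Necesitamos integrar nuestra ecuación del snap s(t) = -512·sin(4·t) 2 veces. Tomando ∫s(t)dt y aplicando j(0) = 128, encontramos j(t) = 128·cos(4·t). Integrando la sacudida y usando la condición inicial a(0) = 0, obtenemos a(t) = 32·sin(4·t). Tenemos la aceleración a(t) = 32·sin(4·t). Sustituyendo t = pi/4: a(pi/4) = 0.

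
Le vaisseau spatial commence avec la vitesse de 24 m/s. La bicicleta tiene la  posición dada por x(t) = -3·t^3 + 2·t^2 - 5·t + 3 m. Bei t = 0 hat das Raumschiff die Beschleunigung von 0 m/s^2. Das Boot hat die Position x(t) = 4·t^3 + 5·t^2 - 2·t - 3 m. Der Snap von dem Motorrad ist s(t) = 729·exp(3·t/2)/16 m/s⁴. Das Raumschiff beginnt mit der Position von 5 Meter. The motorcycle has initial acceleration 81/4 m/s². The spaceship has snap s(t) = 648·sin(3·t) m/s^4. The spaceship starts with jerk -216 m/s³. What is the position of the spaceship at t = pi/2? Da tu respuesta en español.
Necesitamos integrar nuestra ecuación del snap s(t) = 648·sin(3·t) 4 veces. La antiderivada del snap es la sacudida. Usando j(0) = -216, obtenemos j(t) = -216·cos(3·t). La integral de la sacudida es la aceleración. Usando a(0) = 0, obtenemos a(t) = -72·sin(3·t). La antiderivada de la aceleración es la velocidad. Usando v(0) = 24, obtenemos v(t) = 24·cos(3·t). Integrando la velocidad y usando la condición inicial x(0) = 5, obtenemos x(t) = 8·sin(3·t) + 5. De la ecuación de la posición x(t) = 8·sin(3·t) + 5, sustituimos t = pi/2 para obtener x = -3.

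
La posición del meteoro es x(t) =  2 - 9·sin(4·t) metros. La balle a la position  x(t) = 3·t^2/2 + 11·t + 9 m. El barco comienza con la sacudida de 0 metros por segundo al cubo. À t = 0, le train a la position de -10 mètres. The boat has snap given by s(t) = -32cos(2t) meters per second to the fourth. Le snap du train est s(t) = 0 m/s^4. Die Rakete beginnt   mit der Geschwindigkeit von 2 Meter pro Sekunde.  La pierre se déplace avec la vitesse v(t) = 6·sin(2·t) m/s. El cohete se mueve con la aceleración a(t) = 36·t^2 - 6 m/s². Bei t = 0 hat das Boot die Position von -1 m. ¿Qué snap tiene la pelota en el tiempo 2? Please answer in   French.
Nous devons dériver notre équation de la position x(t) = 3·t^2/2 + 11·t + 9 4 fois. En dérivant la position, nous obtenons la vitesse: v(t) = 3·t + 11. En prenant d/dt de v(t), nous trouvons a(t) = 3. En prenant d/dt de a(t), nous trouvons j(t) = 0. La dérivée du jerk donne le snap: s(t) = 0. De l'équation du snap s(t) = 0, nous substituons t = 2 pour obtenir s = 0.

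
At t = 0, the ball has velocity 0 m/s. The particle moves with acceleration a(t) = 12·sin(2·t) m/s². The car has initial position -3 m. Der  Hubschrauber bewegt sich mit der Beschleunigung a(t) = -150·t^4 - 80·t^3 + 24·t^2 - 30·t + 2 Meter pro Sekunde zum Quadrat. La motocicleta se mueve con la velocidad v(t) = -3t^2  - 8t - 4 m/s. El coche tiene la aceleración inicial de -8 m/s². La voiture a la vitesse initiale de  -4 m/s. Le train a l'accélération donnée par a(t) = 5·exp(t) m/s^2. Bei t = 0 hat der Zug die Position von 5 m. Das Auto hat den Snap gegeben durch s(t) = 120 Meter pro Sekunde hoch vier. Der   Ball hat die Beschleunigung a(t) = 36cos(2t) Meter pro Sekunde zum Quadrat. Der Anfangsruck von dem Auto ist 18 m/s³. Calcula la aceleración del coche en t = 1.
Necesitamos integrar nuestra ecuación del snap s(t) = 120 2 veces. La integral del snap, con j(0) = 18, da la sacudida: j(t) = 120·t + 18. Integrando la sacudida y usando la condición inicial a(0) = -8, obtenemos a(t) = 60·t^2 + 18·t - 8. Usando a(t) = 60·t^2 + 18·t - 8 y sustituyendo t = 1, encontramos a = 70.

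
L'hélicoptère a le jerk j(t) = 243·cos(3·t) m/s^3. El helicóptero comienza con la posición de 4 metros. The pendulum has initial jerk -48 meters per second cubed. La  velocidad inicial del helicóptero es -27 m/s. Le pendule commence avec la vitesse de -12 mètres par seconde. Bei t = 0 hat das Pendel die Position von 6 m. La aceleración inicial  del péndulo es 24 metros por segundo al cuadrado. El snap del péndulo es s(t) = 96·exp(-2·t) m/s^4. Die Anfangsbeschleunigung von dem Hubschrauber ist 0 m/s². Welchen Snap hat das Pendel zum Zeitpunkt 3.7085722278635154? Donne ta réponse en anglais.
We have snap s(t) = 96·exp(-2·t). Substituting t = 3.7085722278635154: s(3.7085722278635154) = 0.0576827988022245.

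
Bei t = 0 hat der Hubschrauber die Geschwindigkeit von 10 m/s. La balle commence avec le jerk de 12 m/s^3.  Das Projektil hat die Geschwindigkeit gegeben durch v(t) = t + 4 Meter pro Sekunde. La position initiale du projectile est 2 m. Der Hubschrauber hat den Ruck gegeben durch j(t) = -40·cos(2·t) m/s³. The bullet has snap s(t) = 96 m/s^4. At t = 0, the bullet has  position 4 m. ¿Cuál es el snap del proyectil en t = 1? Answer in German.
Um dies zu lösen, müssen wir 3 Ableitungen unserer Gleichung für die Geschwindigkeit v(t) = t + 4 nehmen. Mit d/dt von v(t) finden wir a(t) = 1. Mit d/dt von a(t) finden wir j(t) = 0. Mit d/dt von j(t) finden wir s(t) = 0. Aus der Gleichung für den Snap s(t) = 0, setzen wir t = 1 ein und erhalten s = 0.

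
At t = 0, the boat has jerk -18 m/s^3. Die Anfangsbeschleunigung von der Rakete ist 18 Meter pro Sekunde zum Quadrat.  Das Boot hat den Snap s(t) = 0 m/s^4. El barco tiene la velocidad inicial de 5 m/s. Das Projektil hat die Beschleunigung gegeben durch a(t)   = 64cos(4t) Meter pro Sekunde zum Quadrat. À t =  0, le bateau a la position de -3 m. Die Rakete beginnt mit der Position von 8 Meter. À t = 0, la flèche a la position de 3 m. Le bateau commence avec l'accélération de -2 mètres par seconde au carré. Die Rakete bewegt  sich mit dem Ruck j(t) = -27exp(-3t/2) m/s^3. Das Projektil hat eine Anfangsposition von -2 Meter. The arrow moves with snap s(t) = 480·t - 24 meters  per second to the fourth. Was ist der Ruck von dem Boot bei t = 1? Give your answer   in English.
Starting from snap s(t) = 0, we take 1 integral. The antiderivative of snap, with j(0) = -18, gives jerk: j(t) = -18. Using j(t) = -18 and substituting t = 1, we find j = -18.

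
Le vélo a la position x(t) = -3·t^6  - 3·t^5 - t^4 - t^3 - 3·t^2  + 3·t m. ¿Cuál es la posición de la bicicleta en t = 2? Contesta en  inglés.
From the given position equation x(t) = -3·t^6 - 3·t^5 - t^4 - t^3 - 3·t^2 + 3·t, we substitute t = 2 to get x = -318.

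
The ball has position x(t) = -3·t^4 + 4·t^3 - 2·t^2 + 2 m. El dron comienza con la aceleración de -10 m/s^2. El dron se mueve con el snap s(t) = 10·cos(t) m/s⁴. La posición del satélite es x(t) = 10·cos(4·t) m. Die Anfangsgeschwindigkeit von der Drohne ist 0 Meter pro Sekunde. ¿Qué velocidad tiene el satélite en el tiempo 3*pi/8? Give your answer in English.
We must differentiate our position equation x(t) = 10·cos(4·t) 1 time. Taking d/dt of x(t), we find v(t) = -40·sin(4·t). Using v(t) = -40·sin(4·t) and substituting t = 3*pi/8, we find v = 40.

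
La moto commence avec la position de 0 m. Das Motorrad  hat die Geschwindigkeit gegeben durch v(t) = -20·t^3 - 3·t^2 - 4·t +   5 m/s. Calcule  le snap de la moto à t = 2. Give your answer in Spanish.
Partiendo de la velocidad v(t) = -20·t^3 - 3·t^2 - 4·t + 5, tomamos 3 derivadas. Derivando la velocidad, obtenemos la aceleración: a(t) = -60·t^2 - 6·t - 4. La derivada de la aceleración da la sacudida: j(t) = -120·t - 6. Derivando la sacudida, obtenemos el snap: s(t) = -120. De la ecuación del snap s(t) = -120, sustituimos t = 2 para obtener s = -120.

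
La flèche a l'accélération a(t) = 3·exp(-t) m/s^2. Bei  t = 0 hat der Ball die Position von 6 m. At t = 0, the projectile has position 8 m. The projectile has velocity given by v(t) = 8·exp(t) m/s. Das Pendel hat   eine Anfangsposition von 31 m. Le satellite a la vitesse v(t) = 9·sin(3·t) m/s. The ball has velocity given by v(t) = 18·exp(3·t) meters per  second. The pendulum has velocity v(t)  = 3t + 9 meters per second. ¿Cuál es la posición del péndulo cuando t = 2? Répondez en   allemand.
Wir müssen das Integral unserer Gleichung für die Geschwindigkeit v(t) = 3·t + 9 1-mal finden. Mit ∫v(t)dt und Anwendung von x(0) = 31, finden wir x(t) = 3·t^2/2 + 9·t + 31. Wir haben die Position x(t) = 3·t^2/2 + 9·t + 31. Durch Einsetzen von t = 2: x(2) = 55.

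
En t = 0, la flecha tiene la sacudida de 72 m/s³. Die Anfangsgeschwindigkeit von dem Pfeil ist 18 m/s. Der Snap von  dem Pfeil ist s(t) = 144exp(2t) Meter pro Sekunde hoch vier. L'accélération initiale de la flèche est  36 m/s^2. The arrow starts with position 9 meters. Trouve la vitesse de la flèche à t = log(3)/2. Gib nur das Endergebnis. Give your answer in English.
The velocity at t = log(3)/2 is v = 54.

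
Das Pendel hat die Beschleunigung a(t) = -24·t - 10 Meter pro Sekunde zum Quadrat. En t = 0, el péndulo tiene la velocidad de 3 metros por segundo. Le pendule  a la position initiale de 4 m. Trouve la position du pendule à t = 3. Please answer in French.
Nous devons trouver la primitive de notre équation de l'accélération a(t) = -24·t - 10 2 fois. En prenant ∫a(t)dt et en appliquant v(0) = 3, nous trouvons v(t) = -12·t^2 - 10·t + 3. La primitive de la vitesse est la position. En utilisant x(0) = 4, nous obtenons x(t) = -4·t^3 - 5·t^2 + 3·t + 4. De l'équation de la position x(t) = -4·t^3 - 5·t^2 + 3·t + 4, nous substituons t = 3 pour obtenir x = -140.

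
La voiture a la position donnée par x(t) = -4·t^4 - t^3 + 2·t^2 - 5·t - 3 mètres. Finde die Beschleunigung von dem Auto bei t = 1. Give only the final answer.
Die Antwort ist -50.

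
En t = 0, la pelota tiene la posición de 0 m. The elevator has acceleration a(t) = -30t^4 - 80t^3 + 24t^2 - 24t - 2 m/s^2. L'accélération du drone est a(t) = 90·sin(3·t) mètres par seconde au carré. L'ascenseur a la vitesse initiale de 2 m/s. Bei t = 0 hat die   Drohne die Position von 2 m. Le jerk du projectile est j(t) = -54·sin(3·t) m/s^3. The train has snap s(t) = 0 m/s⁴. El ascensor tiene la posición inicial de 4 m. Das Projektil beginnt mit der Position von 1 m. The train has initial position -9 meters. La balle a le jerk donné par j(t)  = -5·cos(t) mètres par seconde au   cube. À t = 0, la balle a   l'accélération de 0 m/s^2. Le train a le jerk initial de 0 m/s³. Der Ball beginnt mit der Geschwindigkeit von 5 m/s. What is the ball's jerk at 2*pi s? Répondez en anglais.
We have jerk j(t) = -5·cos(t). Substituting t = 2*pi: j(2*pi) = -5.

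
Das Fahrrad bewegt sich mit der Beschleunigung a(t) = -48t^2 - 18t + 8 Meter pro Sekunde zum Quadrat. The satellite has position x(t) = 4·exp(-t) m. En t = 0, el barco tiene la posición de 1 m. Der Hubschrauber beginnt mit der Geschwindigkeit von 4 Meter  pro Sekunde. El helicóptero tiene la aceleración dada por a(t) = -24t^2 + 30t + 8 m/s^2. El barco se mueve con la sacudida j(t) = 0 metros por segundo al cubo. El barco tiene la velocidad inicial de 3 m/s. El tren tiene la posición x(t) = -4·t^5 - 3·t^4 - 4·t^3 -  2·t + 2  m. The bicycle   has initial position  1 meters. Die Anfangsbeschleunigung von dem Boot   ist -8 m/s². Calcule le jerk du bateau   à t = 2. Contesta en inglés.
We have jerk j(t) = 0. Substituting t = 2: j(2) = 0.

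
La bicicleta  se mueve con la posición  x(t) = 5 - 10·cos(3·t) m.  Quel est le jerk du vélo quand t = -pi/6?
Nous devons dériver notre équation de la position x(t) = 5 - 10·cos(3·t) 3 fois. En prenant d/dt de x(t), nous trouvons v(t) = 30·sin(3·t). En prenant d/dt de v(t), nous trouvons a(t) = 90·cos(3·t). En prenant d/dt de a(t), nous trouvons j(t) = -270·sin(3·t). En utilisant j(t) = -270·sin(3·t) et en substituant t = -pi/6, nous trouvons j = 270.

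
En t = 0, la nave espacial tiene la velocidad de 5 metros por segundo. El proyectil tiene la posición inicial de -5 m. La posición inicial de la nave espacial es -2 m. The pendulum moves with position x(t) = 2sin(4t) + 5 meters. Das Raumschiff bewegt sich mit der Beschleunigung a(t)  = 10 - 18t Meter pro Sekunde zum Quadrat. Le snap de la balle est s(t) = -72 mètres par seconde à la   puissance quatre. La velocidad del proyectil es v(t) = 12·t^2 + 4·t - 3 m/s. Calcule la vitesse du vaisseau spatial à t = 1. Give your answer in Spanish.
Partiendo de la aceleración a(t) = 10 - 18·t, tomamos 1 antiderivada. La integral de la aceleración, con v(0) = 5, da la velocidad: v(t) = -9·t^2 + 10·t + 5. De la ecuación de la velocidad v(t) = -9·t^2 + 10·t + 5, sustituimos t = 1 para obtener v = 6.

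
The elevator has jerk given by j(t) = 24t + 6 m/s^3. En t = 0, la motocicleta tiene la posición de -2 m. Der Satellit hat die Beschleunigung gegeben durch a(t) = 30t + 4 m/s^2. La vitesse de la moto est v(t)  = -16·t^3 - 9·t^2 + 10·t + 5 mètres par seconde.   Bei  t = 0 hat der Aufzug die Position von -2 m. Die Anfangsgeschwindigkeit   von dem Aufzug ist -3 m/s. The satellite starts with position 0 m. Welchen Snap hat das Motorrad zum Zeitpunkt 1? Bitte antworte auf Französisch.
Nous devons dériver notre équation de la vitesse v(t) = -16·t^3 - 9·t^2 + 10·t + 5 3 fois. En dérivant la vitesse, nous obtenons l'accélération: a(t) = -48·t^2 - 18·t + 10. La dérivée de l'accélération donne le jerk: j(t) = -96·t - 18. En prenant d/dt de j(t), nous trouvons s(t) = -96. Nous avons le snap s(t) = -96. En substituant t = 1: s(1) = -96.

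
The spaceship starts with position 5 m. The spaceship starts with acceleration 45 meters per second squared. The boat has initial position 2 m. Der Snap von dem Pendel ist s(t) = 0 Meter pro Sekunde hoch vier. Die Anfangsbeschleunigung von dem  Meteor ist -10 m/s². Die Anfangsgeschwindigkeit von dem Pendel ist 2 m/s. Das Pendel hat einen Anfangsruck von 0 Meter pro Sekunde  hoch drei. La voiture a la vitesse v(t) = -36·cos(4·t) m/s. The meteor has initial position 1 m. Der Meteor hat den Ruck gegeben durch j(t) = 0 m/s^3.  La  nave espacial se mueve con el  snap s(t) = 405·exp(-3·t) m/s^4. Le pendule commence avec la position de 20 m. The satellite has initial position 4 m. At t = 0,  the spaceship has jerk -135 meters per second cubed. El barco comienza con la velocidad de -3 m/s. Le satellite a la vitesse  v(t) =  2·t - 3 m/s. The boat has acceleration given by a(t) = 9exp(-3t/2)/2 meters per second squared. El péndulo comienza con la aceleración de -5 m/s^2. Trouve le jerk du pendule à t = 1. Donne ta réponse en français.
Pour résoudre ceci, nous devons prendre 1 primitive de notre équation du snap s(t) = 0. La primitive du snap, avec j(0) = 0, donne le jerk: j(t) = 0. De l'équation du jerk j(t) = 0, nous substituons t = 1 pour obtenir j = 0.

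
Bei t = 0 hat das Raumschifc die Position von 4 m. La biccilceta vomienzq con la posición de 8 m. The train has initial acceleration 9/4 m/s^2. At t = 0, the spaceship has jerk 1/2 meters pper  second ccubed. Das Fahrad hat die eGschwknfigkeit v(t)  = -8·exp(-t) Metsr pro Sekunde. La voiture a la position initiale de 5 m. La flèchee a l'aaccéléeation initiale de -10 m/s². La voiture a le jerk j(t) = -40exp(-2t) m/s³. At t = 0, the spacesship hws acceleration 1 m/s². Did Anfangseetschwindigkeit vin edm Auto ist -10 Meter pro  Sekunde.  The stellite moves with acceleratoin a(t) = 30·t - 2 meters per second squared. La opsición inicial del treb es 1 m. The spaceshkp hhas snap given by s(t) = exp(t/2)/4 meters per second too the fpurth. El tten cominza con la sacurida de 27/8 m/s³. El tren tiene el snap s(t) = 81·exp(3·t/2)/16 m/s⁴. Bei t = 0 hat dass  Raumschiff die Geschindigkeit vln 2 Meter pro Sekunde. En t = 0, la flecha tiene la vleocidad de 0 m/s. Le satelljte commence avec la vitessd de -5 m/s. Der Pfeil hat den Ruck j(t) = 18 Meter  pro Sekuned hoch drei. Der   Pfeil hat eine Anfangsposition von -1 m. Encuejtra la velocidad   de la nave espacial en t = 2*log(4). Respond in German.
Um dies zu lösen, müssen wir 3 Stammfunktionen unserer Gleichung für den Snap s(t) = exp(t/2)/4 finden. Mit ∫s(t)dt und Anwendung von j(0) = 1/2, finden wir j(t) = exp(t/2)/2. Die Stammfunktion von dem Ruck ist die Beschleunigung. Mit a(0) = 1 erhalten wir a(t) = exp(t/2). Mit ∫a(t)dt und Anwendung von v(0) = 2, finden wir v(t) = 2·exp(t/2). Wir haben die Geschwindigkeit v(t) = 2·exp(t/2). Durch Einsetzen von t = 2*log(4): v(2*log(4)) = 8.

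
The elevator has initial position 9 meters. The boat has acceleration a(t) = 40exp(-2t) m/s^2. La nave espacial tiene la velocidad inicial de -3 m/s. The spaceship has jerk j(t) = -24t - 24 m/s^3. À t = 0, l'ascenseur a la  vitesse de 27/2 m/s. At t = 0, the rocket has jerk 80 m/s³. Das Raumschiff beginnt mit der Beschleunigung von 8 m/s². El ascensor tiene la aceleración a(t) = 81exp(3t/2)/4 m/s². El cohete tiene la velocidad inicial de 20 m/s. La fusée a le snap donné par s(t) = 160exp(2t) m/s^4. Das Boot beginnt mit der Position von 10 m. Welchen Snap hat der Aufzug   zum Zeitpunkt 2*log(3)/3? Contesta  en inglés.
To solve this, we need to take 2 derivatives of our acceleration equation a(t) = 81·exp(3·t/2)/4. The derivative of acceleration gives jerk: j(t) = 243·exp(3·t/2)/8. Taking d/dt of j(t), we find s(t) = 729·exp(3·t/2)/16. From the given snap equation s(t) = 729·exp(3·t/2)/16, we substitute t = 2*log(3)/3 to get s = 2187/16.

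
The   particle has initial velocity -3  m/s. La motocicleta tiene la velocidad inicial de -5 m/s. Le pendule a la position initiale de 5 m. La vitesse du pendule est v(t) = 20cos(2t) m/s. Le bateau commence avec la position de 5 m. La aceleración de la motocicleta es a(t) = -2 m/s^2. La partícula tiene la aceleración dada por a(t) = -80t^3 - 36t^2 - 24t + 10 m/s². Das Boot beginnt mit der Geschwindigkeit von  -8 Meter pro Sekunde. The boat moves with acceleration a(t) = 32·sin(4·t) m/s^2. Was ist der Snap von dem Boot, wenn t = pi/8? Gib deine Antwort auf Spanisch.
Partiendo de la aceleración a(t) = 32·sin(4·t), tomamos 2 derivadas. Derivando la aceleración, obtenemos la sacudida: j(t) = 128·cos(4·t). Derivando la sacudida, obtenemos el snap: s(t) = -512·sin(4·t). Tenemos el snap s(t) = -512·sin(4·t). Sustituyendo t = pi/8: s(pi/8) = -512.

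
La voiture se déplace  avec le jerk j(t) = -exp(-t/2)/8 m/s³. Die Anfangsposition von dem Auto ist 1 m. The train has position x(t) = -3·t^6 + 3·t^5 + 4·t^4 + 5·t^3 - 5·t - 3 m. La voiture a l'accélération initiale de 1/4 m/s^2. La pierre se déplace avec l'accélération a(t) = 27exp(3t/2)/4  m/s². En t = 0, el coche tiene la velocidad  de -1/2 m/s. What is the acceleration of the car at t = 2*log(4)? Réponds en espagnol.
Partiendo de la sacudida j(t) = -exp(-t/2)/8, tomamos 1 integral. Integrando la sacudida y usando la condición inicial a(0) = 1/4, obtenemos a(t) = exp(-t/2)/4. Tenemos la aceleración a(t) = exp(-t/2)/4. Sustituyendo t = 2*log(4): a(2*log(4)) = 1/16.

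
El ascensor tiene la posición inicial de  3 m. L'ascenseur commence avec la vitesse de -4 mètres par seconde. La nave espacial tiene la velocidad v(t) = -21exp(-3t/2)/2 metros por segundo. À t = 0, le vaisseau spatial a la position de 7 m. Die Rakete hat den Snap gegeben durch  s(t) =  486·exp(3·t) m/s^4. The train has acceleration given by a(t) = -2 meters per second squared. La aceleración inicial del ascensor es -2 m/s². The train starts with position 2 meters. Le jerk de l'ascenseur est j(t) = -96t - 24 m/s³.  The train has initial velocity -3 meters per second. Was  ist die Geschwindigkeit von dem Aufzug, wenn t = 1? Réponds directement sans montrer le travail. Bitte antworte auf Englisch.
The velocity at t = 1 is v = -34.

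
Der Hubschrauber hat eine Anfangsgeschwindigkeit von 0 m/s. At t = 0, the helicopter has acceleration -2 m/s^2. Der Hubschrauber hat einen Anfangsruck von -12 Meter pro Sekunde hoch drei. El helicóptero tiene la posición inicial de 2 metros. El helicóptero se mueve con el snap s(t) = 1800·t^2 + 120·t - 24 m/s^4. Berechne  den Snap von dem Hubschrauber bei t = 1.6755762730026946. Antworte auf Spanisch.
De la ecuación del snap s(t) = 1800·t^2 + 120·t - 24, sustituimos t = 1.6755762730026946 para obtener s = 5230.66967672960.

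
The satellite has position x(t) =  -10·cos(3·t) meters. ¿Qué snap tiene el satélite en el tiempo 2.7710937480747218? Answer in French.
Pour résoudre ceci, nous devons prendre 4 dérivées de notre équation de la position x(t) = -10·cos(3·t). En dérivant la position, nous obtenons la vitesse: v(t) = 30·sin(3·t). En dérivant la vitesse, nous obtenons l'accélération: a(t) = 90·cos(3·t). En prenant d/dt de a(t), nous trouvons j(t) = -270·sin(3·t). En prenant d/dt de j(t), nous trouvons s(t) = -810·cos(3·t). En utilisant s(t) = -810·cos(3·t) et en substituant t = 2.7710937480747218, nous trouvons s = 359.089533836137.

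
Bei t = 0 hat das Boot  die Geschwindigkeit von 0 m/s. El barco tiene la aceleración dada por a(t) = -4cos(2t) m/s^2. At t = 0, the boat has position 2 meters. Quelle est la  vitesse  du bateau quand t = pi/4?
En partant de l'accélération a(t) = -4·cos(2·t), nous prenons 1 primitive. En intégrant l'accélération et en utilisant la condition initiale v(0) = 0, nous obtenons v(t) = -2·sin(2·t). En utilisant v(t) = -2·sin(2·t) et en substituant t = pi/4, nous trouvons v = -2.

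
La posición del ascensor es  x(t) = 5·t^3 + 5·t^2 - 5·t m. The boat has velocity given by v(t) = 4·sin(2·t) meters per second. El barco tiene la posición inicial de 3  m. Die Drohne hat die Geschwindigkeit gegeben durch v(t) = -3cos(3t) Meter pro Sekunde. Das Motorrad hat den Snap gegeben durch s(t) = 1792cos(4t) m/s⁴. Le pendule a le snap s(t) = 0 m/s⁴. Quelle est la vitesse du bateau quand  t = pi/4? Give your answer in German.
Mit v(t) = 4·sin(2·t) und Einsetzen von t = pi/4, finden wir v = 4.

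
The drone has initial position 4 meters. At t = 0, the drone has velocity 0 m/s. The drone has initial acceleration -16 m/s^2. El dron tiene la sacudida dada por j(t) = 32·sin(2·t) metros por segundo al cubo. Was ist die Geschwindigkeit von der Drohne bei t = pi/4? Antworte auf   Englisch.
Starting from jerk j(t) = 32·sin(2·t), we take 2 integrals. Taking ∫j(t)dt and applying a(0) = -16, we find a(t) = -16·cos(2·t). Finding the integral of a(t) and using v(0) = 0: v(t) = -8·sin(2·t). Using v(t) = -8·sin(2·t) and substituting t = pi/4, we find v = -8.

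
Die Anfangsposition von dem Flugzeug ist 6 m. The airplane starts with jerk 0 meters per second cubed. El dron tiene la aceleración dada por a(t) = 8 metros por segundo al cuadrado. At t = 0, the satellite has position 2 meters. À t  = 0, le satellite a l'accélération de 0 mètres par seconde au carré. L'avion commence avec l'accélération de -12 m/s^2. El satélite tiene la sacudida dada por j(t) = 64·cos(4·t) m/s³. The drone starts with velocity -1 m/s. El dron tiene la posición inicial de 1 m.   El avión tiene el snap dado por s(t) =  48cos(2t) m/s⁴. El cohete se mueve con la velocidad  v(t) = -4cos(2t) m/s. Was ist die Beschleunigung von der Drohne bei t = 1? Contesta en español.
Tenemos la aceleración a(t) = 8. Sustituyendo t = 1: a(1) = 8.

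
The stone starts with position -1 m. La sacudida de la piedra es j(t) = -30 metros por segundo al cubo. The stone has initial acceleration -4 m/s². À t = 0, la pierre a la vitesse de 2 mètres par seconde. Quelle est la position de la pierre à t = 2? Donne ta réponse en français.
Pour résoudre ceci, nous devons prendre 3 intégrales de notre équation du jerk j(t) = -30. L'intégrale du jerk, avec a(0) = -4, donne l'accélération: a(t) = -30·t - 4. La primitive de l'accélération, avec v(0) = 2, donne la vitesse: v(t) = -15·t^2 - 4·t + 2. L'intégrale de la vitesse est la position. En utilisant x(0) = -1, nous obtenons x(t) = -5·t^3 - 2·t^2 + 2·t - 1. Nous avons la position x(t) = -5·t^3 - 2·t^2 + 2·t - 1. En substituant t = 2: x(2) = -45.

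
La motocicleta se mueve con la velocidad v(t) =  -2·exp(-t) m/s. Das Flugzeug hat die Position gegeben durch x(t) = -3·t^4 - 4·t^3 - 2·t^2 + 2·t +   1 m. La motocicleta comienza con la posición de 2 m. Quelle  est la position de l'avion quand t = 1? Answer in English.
We have position x(t) = -3·t^4 - 4·t^3 - 2·t^2 + 2·t + 1. Substituting t = 1: x(1) = -6.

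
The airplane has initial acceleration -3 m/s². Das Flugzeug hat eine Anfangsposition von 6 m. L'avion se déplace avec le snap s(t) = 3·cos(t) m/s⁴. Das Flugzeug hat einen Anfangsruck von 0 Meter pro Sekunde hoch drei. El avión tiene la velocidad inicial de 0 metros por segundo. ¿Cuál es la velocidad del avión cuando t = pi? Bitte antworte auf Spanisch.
Debemos encontrar la antiderivada de nuestra ecuación del snap s(t) = 3·cos(t) 3 veces. La integral del snap, con j(0) = 0, da la sacudida: j(t) = 3·sin(t). Tomando ∫j(t)dt y aplicando a(0) = -3, encontramos a(t) = -3·cos(t). La antiderivada de la aceleración, con v(0) = 0, da la velocidad: v(t) = -3·sin(t). Usando v(t) = -3·sin(t) y sustituyendo t = pi, encontramos v = 0.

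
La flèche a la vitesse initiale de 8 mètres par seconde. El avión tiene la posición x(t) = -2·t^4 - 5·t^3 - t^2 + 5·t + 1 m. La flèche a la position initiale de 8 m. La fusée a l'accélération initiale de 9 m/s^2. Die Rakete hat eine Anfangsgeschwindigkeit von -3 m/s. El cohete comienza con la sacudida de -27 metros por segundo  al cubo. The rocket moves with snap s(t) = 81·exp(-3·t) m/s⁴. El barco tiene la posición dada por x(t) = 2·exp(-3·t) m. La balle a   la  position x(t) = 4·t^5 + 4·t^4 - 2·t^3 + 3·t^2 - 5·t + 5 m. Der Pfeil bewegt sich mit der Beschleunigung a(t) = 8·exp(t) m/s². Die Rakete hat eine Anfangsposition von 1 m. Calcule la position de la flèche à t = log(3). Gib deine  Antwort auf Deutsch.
Um dies zu lösen, müssen wir 2 Stammfunktionen unserer Gleichung für die Beschleunigung a(t) = 8·exp(t) finden. Die Stammfunktion von der Beschleunigung, mit v(0) = 8, ergibt die Geschwindigkeit: v(t) = 8·exp(t). Das Integral von der Geschwindigkeit ist die Position. Mit x(0) = 8 erhalten wir x(t) = 8·exp(t). Mit x(t) = 8·exp(t) und Einsetzen von t = log(3), finden wir x = 24.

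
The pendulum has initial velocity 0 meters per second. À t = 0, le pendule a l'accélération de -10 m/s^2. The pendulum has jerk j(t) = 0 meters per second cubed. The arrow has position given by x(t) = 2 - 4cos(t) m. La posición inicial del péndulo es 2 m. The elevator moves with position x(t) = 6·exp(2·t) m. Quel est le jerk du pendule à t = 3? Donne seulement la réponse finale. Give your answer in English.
The answer is 0.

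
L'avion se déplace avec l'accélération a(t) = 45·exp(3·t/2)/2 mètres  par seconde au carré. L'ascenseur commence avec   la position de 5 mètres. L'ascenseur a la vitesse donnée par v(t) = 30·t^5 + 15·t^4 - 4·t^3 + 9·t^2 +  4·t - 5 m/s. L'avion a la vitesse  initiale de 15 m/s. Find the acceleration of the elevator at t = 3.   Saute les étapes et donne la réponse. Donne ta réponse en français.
La réponse est 13720.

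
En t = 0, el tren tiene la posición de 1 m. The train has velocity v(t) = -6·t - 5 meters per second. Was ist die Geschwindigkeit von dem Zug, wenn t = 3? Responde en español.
Usando v(t) = -6·t - 5 y sustituyendo t = 3, encontramos v = -23.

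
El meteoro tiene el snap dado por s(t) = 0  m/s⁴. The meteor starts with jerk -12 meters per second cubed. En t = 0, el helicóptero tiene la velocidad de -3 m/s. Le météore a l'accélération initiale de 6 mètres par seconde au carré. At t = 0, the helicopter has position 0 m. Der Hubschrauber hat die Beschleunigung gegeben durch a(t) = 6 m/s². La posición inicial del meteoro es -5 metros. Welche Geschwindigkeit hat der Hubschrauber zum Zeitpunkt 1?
Wir müssen unsere Gleichung für die Beschleunigung a(t) = 6 1-mal integrieren. Das Integral von der Beschleunigung ist die Geschwindigkeit. Mit v(0) = -3 erhalten wir v(t) = 6·t - 3. Mit v(t) = 6·t - 3 und Einsetzen von t = 1, finden wir v = 3.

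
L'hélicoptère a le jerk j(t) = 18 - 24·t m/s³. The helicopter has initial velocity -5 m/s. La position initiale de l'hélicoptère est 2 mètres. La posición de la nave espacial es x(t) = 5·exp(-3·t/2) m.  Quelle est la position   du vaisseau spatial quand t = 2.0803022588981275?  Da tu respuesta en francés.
De l'équation de la position x(t) = 5·exp(-3·t/2), nous substituons t = 2.0803022588981275 pour obtenir x = 0.220685763059481.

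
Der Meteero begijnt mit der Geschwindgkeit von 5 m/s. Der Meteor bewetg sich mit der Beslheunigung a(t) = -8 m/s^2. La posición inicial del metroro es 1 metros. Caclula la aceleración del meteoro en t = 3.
De la ecuación de la aceleración a(t) = -8, sustituimos t = 3 para obtener a = -8.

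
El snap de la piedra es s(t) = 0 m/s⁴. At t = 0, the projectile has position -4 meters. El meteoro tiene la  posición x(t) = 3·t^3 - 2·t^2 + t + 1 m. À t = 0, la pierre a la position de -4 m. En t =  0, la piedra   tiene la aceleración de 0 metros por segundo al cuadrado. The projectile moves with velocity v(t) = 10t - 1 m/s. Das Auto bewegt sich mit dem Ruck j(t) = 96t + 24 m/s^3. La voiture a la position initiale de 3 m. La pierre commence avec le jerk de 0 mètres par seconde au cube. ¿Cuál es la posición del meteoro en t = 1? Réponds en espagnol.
De la ecuación de la posición x(t) = 3·t^3 - 2·t^2 + t + 1, sustituimos t = 1 para obtener x = 3.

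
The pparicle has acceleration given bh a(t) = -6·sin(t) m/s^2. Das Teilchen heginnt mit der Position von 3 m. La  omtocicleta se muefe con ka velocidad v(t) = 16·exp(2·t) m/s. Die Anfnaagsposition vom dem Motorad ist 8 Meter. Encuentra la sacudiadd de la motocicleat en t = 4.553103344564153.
Debemos derivar nuestra ecuación de la velocidad v(t) = 16·exp(2·t) 2 veces. Derivando la velocidad, obtenemos la aceleración: a(t) = 32·exp(2·t). Tomando d/dt de a(t), encontramos j(t) = 64·exp(2·t). De la ecuación de la sacudida j(t) = 64·exp(2·t), sustituimos t = 4.553103344564153 para obtener j = 576707.089350051.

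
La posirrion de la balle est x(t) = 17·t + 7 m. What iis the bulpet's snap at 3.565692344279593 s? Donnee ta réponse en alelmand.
Ausgehend von der Position x(t) = 17·t + 7, nehmen wir 4 Ableitungen. Die Ableitung von der Position ergibt die Geschwindigkeit: v(t) = 17. Mit d/dt von v(t) finden wir a(t) = 0. Mit d/dt von a(t) finden wir j(t) = 0. Die Ableitung von dem Ruck ergibt den Snap: s(t) = 0. Mit s(t) = 0 und Einsetzen von t = 3.565692344279593, finden wir s = 0.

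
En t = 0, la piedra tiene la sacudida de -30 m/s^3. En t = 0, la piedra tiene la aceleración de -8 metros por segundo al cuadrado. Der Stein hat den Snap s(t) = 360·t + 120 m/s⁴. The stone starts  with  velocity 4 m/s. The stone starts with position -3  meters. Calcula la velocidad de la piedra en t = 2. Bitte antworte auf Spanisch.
Partiendo del snap s(t) = 360·t + 120, tomamos 3 antiderivadas. La antiderivada del snap es la sacudida. Usando j(0) = -30, obtenemos j(t) = 180·t^2 + 120·t - 30. Tomando ∫j(t)dt y aplicando a(0) = -8, encontramos a(t) = 60·t^3 + 60·t^2 - 30·t - 8. La integral de la aceleración es la velocidad. Usando v(0) = 4, obtenemos v(t) = 15·t^4 + 20·t^3 - 15·t^2 - 8·t + 4. De la ecuación de la velocidad v(t) = 15·t^4 + 20·t^3 - 15·t^2 - 8·t + 4, sustituimos t = 2 para obtener v = 328.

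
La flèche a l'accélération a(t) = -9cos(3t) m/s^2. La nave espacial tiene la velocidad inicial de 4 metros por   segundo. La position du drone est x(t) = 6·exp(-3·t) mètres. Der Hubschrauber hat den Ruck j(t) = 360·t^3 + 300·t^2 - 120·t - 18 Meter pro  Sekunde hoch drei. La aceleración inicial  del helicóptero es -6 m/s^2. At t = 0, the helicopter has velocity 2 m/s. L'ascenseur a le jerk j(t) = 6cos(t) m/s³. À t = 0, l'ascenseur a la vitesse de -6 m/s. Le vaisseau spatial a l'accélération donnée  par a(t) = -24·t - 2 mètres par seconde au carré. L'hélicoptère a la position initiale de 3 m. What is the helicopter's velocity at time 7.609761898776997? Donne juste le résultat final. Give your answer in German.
Bei t = 7.609761898776997, v = 533789.771898514.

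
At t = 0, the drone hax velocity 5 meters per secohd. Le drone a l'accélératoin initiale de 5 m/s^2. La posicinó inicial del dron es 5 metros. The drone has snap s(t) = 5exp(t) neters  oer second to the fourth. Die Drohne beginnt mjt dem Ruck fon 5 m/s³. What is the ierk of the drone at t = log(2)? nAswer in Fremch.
En partant du snap s(t) = 5·exp(t), nous prenons 1 intégrale. En prenant ∫s(t)dt et en appliquant j(0) = 5, nous trouvons j(t) = 5·exp(t). De l'équation du jerk j(t) = 5·exp(t), nous substituons t = log(2) pour obtenir j = 10.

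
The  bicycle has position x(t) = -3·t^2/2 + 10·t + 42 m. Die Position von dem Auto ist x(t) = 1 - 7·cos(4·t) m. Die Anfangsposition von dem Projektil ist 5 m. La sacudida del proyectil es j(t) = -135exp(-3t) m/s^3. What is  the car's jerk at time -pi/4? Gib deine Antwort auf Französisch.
Pour résoudre ceci, nous devons prendre 3 dérivées de notre équation de la position x(t) = 1 - 7·cos(4·t). En dérivant la position, nous obtenons la vitesse: v(t) = 28·sin(4·t). La dérivée de la vitesse donne l'accélération: a(t) = 112·cos(4·t). La dérivée de l'accélération donne le jerk: j(t) = -448·sin(4·t). Nous avons le jerk j(t) = -448·sin(4·t). En substituant t = -pi/4: j(-pi/4) = 0.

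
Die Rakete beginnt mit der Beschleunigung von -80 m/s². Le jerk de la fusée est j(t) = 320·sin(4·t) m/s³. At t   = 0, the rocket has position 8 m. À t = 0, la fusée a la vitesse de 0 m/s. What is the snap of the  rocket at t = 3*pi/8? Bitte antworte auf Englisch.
To solve this, we need to take 1 derivative of our jerk equation j(t) = 320·sin(4·t). The derivative of jerk gives snap: s(t) = 1280·cos(4·t). Using s(t) = 1280·cos(4·t) and substituting t = 3*pi/8, we find s = 0.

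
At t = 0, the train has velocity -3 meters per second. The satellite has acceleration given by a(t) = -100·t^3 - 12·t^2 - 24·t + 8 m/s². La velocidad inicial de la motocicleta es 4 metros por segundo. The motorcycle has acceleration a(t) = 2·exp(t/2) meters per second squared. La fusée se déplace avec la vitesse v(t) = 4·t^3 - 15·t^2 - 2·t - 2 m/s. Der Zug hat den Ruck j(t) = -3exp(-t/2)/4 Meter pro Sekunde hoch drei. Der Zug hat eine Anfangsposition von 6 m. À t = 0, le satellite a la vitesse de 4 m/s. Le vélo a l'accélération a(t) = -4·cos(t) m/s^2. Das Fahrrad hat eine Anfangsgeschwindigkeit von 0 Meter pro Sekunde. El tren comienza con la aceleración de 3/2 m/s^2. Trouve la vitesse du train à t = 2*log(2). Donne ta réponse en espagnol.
Partiendo de la sacudida j(t) = -3·exp(-t/2)/4, tomamos 2 antiderivadas. La antiderivada de la sacudida, con a(0) = 3/2, da la aceleración: a(t) = 3·exp(-t/2)/2. La antiderivada de la aceleración, con v(0) = -3, da la velocidad: v(t) = -3·exp(-t/2). De la ecuación de la velocidad v(t) = -3·exp(-t/2), sustituimos t = 2*log(2) para obtener v = -3/2.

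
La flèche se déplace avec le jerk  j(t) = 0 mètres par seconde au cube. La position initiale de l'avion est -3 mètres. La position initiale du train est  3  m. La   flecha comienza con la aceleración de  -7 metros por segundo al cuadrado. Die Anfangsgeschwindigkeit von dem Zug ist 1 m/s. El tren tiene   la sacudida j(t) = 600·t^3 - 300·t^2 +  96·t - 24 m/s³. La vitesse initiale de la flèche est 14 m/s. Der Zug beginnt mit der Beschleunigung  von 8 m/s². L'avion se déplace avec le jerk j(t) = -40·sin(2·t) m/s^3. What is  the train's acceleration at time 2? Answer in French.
Nous devons trouver l'intégrale de notre équation du jerk j(t) = 600·t^3 - 300·t^2 + 96·t - 24 1 fois. L'intégrale du jerk, avec a(0) = 8, donne l'accélération: a(t) = 150·t^4 - 100·t^3 + 48·t^2 - 24·t + 8. Nous avons l'accélération a(t) = 150·t^4 - 100·t^3 + 48·t^2 - 24·t + 8. En substituant t = 2: a(2) = 1752.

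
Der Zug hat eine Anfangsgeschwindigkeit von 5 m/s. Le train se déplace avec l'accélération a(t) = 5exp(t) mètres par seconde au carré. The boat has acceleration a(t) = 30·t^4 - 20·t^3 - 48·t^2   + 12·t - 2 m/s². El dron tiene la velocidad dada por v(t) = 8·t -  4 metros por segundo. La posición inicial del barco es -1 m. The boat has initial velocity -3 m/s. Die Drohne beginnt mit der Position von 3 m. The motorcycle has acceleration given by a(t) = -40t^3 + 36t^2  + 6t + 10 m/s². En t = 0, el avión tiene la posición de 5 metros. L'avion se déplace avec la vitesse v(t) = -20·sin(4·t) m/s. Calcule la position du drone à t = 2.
Pour résoudre ceci, nous devons prendre 1 intégrale de notre équation de la vitesse v(t) = 8·t - 4. En prenant ∫v(t)dt et en appliquant x(0) = 3, nous trouvons x(t) = 4·t^2 - 4·t + 3. De l'équation de la position x(t) = 4·t^2 - 4·t + 3, nous substituons t = 2 pour obtenir x = 11.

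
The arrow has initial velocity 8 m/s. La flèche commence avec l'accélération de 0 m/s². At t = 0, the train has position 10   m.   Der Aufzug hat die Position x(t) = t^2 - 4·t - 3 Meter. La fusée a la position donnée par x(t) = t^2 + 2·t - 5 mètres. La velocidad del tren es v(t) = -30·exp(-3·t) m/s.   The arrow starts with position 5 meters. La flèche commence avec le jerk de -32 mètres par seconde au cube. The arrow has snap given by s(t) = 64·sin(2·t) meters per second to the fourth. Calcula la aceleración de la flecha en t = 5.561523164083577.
Partiendo del snap s(t) = 64·sin(2·t), tomamos 2 integrales. Tomando ∫s(t)dt y aplicando j(0) = -32, encontramos j(t) = -32·cos(2·t). La antiderivada de la sacudida, con a(0) = 0, da la aceleración: a(t) = -16·sin(2·t). Tenemos la aceleración a(t) = -16·sin(2·t). Sustituyendo t = 5.561523164083577: a(5.561523164083577) = 15.8701829582286.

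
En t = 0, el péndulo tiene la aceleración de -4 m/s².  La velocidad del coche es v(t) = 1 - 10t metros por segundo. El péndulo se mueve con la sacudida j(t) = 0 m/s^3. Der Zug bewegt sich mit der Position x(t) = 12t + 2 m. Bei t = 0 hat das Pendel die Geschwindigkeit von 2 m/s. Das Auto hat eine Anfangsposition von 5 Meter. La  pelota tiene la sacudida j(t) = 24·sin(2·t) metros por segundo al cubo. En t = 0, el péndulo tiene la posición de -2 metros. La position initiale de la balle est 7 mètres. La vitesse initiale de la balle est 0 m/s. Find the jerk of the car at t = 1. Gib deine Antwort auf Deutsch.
Wir müssen unsere Gleichung für die Geschwindigkeit v(t) = 1 - 10·t 2-mal ableiten. Durch Ableiten von der Geschwindigkeit erhalten wir die Beschleunigung: a(t) = -10. Durch Ableiten von der Beschleunigung erhalten wir den Ruck: j(t) = 0. Aus der Gleichung für den Ruck j(t) = 0, setzen wir t = 1 ein und erhalten j = 0.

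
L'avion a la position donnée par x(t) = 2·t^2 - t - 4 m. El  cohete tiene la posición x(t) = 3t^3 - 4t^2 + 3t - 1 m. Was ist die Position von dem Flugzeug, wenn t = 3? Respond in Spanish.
De la ecuación de la posición x(t) = 2·t^2 - t - 4, sustituimos t = 3 para obtener x = 11.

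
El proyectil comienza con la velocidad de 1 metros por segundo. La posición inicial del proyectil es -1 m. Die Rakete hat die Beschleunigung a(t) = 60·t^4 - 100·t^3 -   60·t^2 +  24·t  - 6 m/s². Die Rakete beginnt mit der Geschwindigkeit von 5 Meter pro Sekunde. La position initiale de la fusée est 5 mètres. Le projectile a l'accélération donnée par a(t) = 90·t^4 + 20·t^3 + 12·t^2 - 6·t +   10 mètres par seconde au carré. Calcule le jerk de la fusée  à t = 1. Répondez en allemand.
Um dies zu lösen, müssen wir 1 Ableitung unserer Gleichung für die Beschleunigung a(t) = 60·t^4 - 100·t^3 - 60·t^2 + 24·t - 6 nehmen. Mit d/dt von a(t) finden wir j(t) = 240·t^3 - 300·t^2 - 120·t + 24. Wir haben den Ruck j(t) = 240·t^3 - 300·t^2 - 120·t + 24. Durch Einsetzen von t = 1: j(1) = -156.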